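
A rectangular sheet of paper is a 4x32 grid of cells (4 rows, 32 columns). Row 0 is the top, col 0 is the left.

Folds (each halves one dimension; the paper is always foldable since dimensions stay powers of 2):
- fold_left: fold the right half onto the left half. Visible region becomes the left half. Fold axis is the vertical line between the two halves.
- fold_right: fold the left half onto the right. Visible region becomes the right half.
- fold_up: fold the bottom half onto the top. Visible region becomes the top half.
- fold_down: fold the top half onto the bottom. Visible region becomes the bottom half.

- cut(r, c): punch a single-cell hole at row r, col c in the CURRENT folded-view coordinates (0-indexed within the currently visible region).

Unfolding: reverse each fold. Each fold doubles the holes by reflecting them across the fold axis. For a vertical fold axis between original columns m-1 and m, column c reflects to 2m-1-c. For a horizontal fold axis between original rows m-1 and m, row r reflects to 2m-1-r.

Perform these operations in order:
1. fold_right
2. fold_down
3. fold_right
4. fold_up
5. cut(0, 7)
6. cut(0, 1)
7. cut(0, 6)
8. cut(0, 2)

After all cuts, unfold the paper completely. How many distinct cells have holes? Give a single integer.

Op 1 fold_right: fold axis v@16; visible region now rows[0,4) x cols[16,32) = 4x16
Op 2 fold_down: fold axis h@2; visible region now rows[2,4) x cols[16,32) = 2x16
Op 3 fold_right: fold axis v@24; visible region now rows[2,4) x cols[24,32) = 2x8
Op 4 fold_up: fold axis h@3; visible region now rows[2,3) x cols[24,32) = 1x8
Op 5 cut(0, 7): punch at orig (2,31); cuts so far [(2, 31)]; region rows[2,3) x cols[24,32) = 1x8
Op 6 cut(0, 1): punch at orig (2,25); cuts so far [(2, 25), (2, 31)]; region rows[2,3) x cols[24,32) = 1x8
Op 7 cut(0, 6): punch at orig (2,30); cuts so far [(2, 25), (2, 30), (2, 31)]; region rows[2,3) x cols[24,32) = 1x8
Op 8 cut(0, 2): punch at orig (2,26); cuts so far [(2, 25), (2, 26), (2, 30), (2, 31)]; region rows[2,3) x cols[24,32) = 1x8
Unfold 1 (reflect across h@3): 8 holes -> [(2, 25), (2, 26), (2, 30), (2, 31), (3, 25), (3, 26), (3, 30), (3, 31)]
Unfold 2 (reflect across v@24): 16 holes -> [(2, 16), (2, 17), (2, 21), (2, 22), (2, 25), (2, 26), (2, 30), (2, 31), (3, 16), (3, 17), (3, 21), (3, 22), (3, 25), (3, 26), (3, 30), (3, 31)]
Unfold 3 (reflect across h@2): 32 holes -> [(0, 16), (0, 17), (0, 21), (0, 22), (0, 25), (0, 26), (0, 30), (0, 31), (1, 16), (1, 17), (1, 21), (1, 22), (1, 25), (1, 26), (1, 30), (1, 31), (2, 16), (2, 17), (2, 21), (2, 22), (2, 25), (2, 26), (2, 30), (2, 31), (3, 16), (3, 17), (3, 21), (3, 22), (3, 25), (3, 26), (3, 30), (3, 31)]
Unfold 4 (reflect across v@16): 64 holes -> [(0, 0), (0, 1), (0, 5), (0, 6), (0, 9), (0, 10), (0, 14), (0, 15), (0, 16), (0, 17), (0, 21), (0, 22), (0, 25), (0, 26), (0, 30), (0, 31), (1, 0), (1, 1), (1, 5), (1, 6), (1, 9), (1, 10), (1, 14), (1, 15), (1, 16), (1, 17), (1, 21), (1, 22), (1, 25), (1, 26), (1, 30), (1, 31), (2, 0), (2, 1), (2, 5), (2, 6), (2, 9), (2, 10), (2, 14), (2, 15), (2, 16), (2, 17), (2, 21), (2, 22), (2, 25), (2, 26), (2, 30), (2, 31), (3, 0), (3, 1), (3, 5), (3, 6), (3, 9), (3, 10), (3, 14), (3, 15), (3, 16), (3, 17), (3, 21), (3, 22), (3, 25), (3, 26), (3, 30), (3, 31)]

Answer: 64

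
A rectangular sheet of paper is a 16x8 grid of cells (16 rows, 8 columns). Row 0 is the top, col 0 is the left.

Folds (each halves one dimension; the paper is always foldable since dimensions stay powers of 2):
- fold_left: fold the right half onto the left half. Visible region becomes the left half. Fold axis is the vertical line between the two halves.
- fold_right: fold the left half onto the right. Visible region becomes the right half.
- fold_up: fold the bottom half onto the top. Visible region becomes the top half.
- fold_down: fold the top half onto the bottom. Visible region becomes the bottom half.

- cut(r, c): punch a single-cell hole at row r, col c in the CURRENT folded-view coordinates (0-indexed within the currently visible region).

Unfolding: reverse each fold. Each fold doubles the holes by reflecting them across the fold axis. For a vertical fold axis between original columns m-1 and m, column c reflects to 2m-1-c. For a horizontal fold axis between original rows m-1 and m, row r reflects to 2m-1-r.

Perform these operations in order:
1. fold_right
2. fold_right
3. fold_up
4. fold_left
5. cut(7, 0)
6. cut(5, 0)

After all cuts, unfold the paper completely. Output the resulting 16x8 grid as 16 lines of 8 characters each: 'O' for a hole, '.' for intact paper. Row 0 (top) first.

Answer: ........
........
........
........
........
OOOOOOOO
........
OOOOOOOO
OOOOOOOO
........
OOOOOOOO
........
........
........
........
........

Derivation:
Op 1 fold_right: fold axis v@4; visible region now rows[0,16) x cols[4,8) = 16x4
Op 2 fold_right: fold axis v@6; visible region now rows[0,16) x cols[6,8) = 16x2
Op 3 fold_up: fold axis h@8; visible region now rows[0,8) x cols[6,8) = 8x2
Op 4 fold_left: fold axis v@7; visible region now rows[0,8) x cols[6,7) = 8x1
Op 5 cut(7, 0): punch at orig (7,6); cuts so far [(7, 6)]; region rows[0,8) x cols[6,7) = 8x1
Op 6 cut(5, 0): punch at orig (5,6); cuts so far [(5, 6), (7, 6)]; region rows[0,8) x cols[6,7) = 8x1
Unfold 1 (reflect across v@7): 4 holes -> [(5, 6), (5, 7), (7, 6), (7, 7)]
Unfold 2 (reflect across h@8): 8 holes -> [(5, 6), (5, 7), (7, 6), (7, 7), (8, 6), (8, 7), (10, 6), (10, 7)]
Unfold 3 (reflect across v@6): 16 holes -> [(5, 4), (5, 5), (5, 6), (5, 7), (7, 4), (7, 5), (7, 6), (7, 7), (8, 4), (8, 5), (8, 6), (8, 7), (10, 4), (10, 5), (10, 6), (10, 7)]
Unfold 4 (reflect across v@4): 32 holes -> [(5, 0), (5, 1), (5, 2), (5, 3), (5, 4), (5, 5), (5, 6), (5, 7), (7, 0), (7, 1), (7, 2), (7, 3), (7, 4), (7, 5), (7, 6), (7, 7), (8, 0), (8, 1), (8, 2), (8, 3), (8, 4), (8, 5), (8, 6), (8, 7), (10, 0), (10, 1), (10, 2), (10, 3), (10, 4), (10, 5), (10, 6), (10, 7)]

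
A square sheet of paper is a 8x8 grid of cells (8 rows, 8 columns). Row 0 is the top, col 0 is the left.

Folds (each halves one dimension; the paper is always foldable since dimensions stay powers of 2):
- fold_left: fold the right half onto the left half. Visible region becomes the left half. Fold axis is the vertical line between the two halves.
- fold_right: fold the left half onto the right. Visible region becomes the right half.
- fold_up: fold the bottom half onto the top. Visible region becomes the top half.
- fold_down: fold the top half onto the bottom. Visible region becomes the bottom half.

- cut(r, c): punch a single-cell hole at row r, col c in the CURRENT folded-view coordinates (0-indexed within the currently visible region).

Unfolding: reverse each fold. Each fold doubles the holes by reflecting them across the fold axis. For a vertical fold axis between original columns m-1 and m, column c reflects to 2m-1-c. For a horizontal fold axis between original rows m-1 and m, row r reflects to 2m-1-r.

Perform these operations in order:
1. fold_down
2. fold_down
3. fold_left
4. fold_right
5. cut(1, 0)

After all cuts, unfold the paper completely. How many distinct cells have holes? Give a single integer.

Op 1 fold_down: fold axis h@4; visible region now rows[4,8) x cols[0,8) = 4x8
Op 2 fold_down: fold axis h@6; visible region now rows[6,8) x cols[0,8) = 2x8
Op 3 fold_left: fold axis v@4; visible region now rows[6,8) x cols[0,4) = 2x4
Op 4 fold_right: fold axis v@2; visible region now rows[6,8) x cols[2,4) = 2x2
Op 5 cut(1, 0): punch at orig (7,2); cuts so far [(7, 2)]; region rows[6,8) x cols[2,4) = 2x2
Unfold 1 (reflect across v@2): 2 holes -> [(7, 1), (7, 2)]
Unfold 2 (reflect across v@4): 4 holes -> [(7, 1), (7, 2), (7, 5), (7, 6)]
Unfold 3 (reflect across h@6): 8 holes -> [(4, 1), (4, 2), (4, 5), (4, 6), (7, 1), (7, 2), (7, 5), (7, 6)]
Unfold 4 (reflect across h@4): 16 holes -> [(0, 1), (0, 2), (0, 5), (0, 6), (3, 1), (3, 2), (3, 5), (3, 6), (4, 1), (4, 2), (4, 5), (4, 6), (7, 1), (7, 2), (7, 5), (7, 6)]

Answer: 16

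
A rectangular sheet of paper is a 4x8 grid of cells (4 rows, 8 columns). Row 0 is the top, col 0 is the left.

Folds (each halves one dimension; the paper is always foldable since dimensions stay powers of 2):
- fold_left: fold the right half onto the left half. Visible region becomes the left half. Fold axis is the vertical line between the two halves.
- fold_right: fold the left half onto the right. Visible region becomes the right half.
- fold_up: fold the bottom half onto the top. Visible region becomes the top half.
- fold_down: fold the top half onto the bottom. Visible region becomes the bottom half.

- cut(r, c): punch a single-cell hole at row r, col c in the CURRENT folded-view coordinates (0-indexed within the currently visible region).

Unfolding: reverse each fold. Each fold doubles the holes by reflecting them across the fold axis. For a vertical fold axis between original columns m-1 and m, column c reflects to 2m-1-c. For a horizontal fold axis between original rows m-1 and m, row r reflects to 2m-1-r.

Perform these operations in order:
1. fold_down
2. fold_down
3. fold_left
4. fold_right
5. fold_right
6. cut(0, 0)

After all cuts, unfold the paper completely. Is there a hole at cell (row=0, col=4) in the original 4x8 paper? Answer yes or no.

Answer: yes

Derivation:
Op 1 fold_down: fold axis h@2; visible region now rows[2,4) x cols[0,8) = 2x8
Op 2 fold_down: fold axis h@3; visible region now rows[3,4) x cols[0,8) = 1x8
Op 3 fold_left: fold axis v@4; visible region now rows[3,4) x cols[0,4) = 1x4
Op 4 fold_right: fold axis v@2; visible region now rows[3,4) x cols[2,4) = 1x2
Op 5 fold_right: fold axis v@3; visible region now rows[3,4) x cols[3,4) = 1x1
Op 6 cut(0, 0): punch at orig (3,3); cuts so far [(3, 3)]; region rows[3,4) x cols[3,4) = 1x1
Unfold 1 (reflect across v@3): 2 holes -> [(3, 2), (3, 3)]
Unfold 2 (reflect across v@2): 4 holes -> [(3, 0), (3, 1), (3, 2), (3, 3)]
Unfold 3 (reflect across v@4): 8 holes -> [(3, 0), (3, 1), (3, 2), (3, 3), (3, 4), (3, 5), (3, 6), (3, 7)]
Unfold 4 (reflect across h@3): 16 holes -> [(2, 0), (2, 1), (2, 2), (2, 3), (2, 4), (2, 5), (2, 6), (2, 7), (3, 0), (3, 1), (3, 2), (3, 3), (3, 4), (3, 5), (3, 6), (3, 7)]
Unfold 5 (reflect across h@2): 32 holes -> [(0, 0), (0, 1), (0, 2), (0, 3), (0, 4), (0, 5), (0, 6), (0, 7), (1, 0), (1, 1), (1, 2), (1, 3), (1, 4), (1, 5), (1, 6), (1, 7), (2, 0), (2, 1), (2, 2), (2, 3), (2, 4), (2, 5), (2, 6), (2, 7), (3, 0), (3, 1), (3, 2), (3, 3), (3, 4), (3, 5), (3, 6), (3, 7)]
Holes: [(0, 0), (0, 1), (0, 2), (0, 3), (0, 4), (0, 5), (0, 6), (0, 7), (1, 0), (1, 1), (1, 2), (1, 3), (1, 4), (1, 5), (1, 6), (1, 7), (2, 0), (2, 1), (2, 2), (2, 3), (2, 4), (2, 5), (2, 6), (2, 7), (3, 0), (3, 1), (3, 2), (3, 3), (3, 4), (3, 5), (3, 6), (3, 7)]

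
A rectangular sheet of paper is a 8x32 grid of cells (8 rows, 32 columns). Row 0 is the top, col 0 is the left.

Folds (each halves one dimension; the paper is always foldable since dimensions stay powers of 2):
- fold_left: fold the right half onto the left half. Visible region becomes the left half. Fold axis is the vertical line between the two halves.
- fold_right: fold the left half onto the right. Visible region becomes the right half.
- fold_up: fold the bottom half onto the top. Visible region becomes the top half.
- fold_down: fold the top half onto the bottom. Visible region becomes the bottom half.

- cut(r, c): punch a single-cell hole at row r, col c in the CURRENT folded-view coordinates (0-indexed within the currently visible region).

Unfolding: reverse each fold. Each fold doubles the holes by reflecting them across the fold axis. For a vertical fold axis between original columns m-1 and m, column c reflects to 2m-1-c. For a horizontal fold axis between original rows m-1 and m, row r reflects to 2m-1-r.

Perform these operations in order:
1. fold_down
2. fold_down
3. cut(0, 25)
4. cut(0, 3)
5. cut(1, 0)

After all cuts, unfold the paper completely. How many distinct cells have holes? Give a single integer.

Op 1 fold_down: fold axis h@4; visible region now rows[4,8) x cols[0,32) = 4x32
Op 2 fold_down: fold axis h@6; visible region now rows[6,8) x cols[0,32) = 2x32
Op 3 cut(0, 25): punch at orig (6,25); cuts so far [(6, 25)]; region rows[6,8) x cols[0,32) = 2x32
Op 4 cut(0, 3): punch at orig (6,3); cuts so far [(6, 3), (6, 25)]; region rows[6,8) x cols[0,32) = 2x32
Op 5 cut(1, 0): punch at orig (7,0); cuts so far [(6, 3), (6, 25), (7, 0)]; region rows[6,8) x cols[0,32) = 2x32
Unfold 1 (reflect across h@6): 6 holes -> [(4, 0), (5, 3), (5, 25), (6, 3), (6, 25), (7, 0)]
Unfold 2 (reflect across h@4): 12 holes -> [(0, 0), (1, 3), (1, 25), (2, 3), (2, 25), (3, 0), (4, 0), (5, 3), (5, 25), (6, 3), (6, 25), (7, 0)]

Answer: 12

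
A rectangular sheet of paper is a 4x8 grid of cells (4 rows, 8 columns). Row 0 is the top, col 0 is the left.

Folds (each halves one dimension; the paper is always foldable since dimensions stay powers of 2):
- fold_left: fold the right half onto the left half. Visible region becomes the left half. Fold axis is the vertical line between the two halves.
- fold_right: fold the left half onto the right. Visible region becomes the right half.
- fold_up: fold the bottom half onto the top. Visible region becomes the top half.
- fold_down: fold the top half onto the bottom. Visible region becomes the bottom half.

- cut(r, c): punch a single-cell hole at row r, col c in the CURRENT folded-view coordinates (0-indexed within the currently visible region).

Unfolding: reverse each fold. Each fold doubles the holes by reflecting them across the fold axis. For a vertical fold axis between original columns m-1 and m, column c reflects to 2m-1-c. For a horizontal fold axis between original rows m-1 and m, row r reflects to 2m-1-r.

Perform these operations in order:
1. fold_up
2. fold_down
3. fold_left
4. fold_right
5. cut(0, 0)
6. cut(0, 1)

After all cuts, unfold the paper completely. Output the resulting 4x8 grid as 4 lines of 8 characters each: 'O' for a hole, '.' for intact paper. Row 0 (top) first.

Op 1 fold_up: fold axis h@2; visible region now rows[0,2) x cols[0,8) = 2x8
Op 2 fold_down: fold axis h@1; visible region now rows[1,2) x cols[0,8) = 1x8
Op 3 fold_left: fold axis v@4; visible region now rows[1,2) x cols[0,4) = 1x4
Op 4 fold_right: fold axis v@2; visible region now rows[1,2) x cols[2,4) = 1x2
Op 5 cut(0, 0): punch at orig (1,2); cuts so far [(1, 2)]; region rows[1,2) x cols[2,4) = 1x2
Op 6 cut(0, 1): punch at orig (1,3); cuts so far [(1, 2), (1, 3)]; region rows[1,2) x cols[2,4) = 1x2
Unfold 1 (reflect across v@2): 4 holes -> [(1, 0), (1, 1), (1, 2), (1, 3)]
Unfold 2 (reflect across v@4): 8 holes -> [(1, 0), (1, 1), (1, 2), (1, 3), (1, 4), (1, 5), (1, 6), (1, 7)]
Unfold 3 (reflect across h@1): 16 holes -> [(0, 0), (0, 1), (0, 2), (0, 3), (0, 4), (0, 5), (0, 6), (0, 7), (1, 0), (1, 1), (1, 2), (1, 3), (1, 4), (1, 5), (1, 6), (1, 7)]
Unfold 4 (reflect across h@2): 32 holes -> [(0, 0), (0, 1), (0, 2), (0, 3), (0, 4), (0, 5), (0, 6), (0, 7), (1, 0), (1, 1), (1, 2), (1, 3), (1, 4), (1, 5), (1, 6), (1, 7), (2, 0), (2, 1), (2, 2), (2, 3), (2, 4), (2, 5), (2, 6), (2, 7), (3, 0), (3, 1), (3, 2), (3, 3), (3, 4), (3, 5), (3, 6), (3, 7)]

Answer: OOOOOOOO
OOOOOOOO
OOOOOOOO
OOOOOOOO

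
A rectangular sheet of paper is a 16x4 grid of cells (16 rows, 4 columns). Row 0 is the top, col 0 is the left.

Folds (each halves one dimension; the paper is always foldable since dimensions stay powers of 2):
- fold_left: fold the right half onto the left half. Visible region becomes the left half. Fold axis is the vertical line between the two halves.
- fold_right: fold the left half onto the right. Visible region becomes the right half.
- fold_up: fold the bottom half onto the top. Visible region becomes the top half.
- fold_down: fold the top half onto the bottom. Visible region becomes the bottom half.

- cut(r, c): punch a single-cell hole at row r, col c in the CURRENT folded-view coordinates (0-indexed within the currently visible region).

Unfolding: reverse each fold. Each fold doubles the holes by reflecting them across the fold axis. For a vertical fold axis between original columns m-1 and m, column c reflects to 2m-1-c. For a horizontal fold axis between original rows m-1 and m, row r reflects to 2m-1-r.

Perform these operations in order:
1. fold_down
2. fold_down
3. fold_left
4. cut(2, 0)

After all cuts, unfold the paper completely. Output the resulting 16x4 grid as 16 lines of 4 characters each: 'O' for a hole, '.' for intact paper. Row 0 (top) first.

Op 1 fold_down: fold axis h@8; visible region now rows[8,16) x cols[0,4) = 8x4
Op 2 fold_down: fold axis h@12; visible region now rows[12,16) x cols[0,4) = 4x4
Op 3 fold_left: fold axis v@2; visible region now rows[12,16) x cols[0,2) = 4x2
Op 4 cut(2, 0): punch at orig (14,0); cuts so far [(14, 0)]; region rows[12,16) x cols[0,2) = 4x2
Unfold 1 (reflect across v@2): 2 holes -> [(14, 0), (14, 3)]
Unfold 2 (reflect across h@12): 4 holes -> [(9, 0), (9, 3), (14, 0), (14, 3)]
Unfold 3 (reflect across h@8): 8 holes -> [(1, 0), (1, 3), (6, 0), (6, 3), (9, 0), (9, 3), (14, 0), (14, 3)]

Answer: ....
O..O
....
....
....
....
O..O
....
....
O..O
....
....
....
....
O..O
....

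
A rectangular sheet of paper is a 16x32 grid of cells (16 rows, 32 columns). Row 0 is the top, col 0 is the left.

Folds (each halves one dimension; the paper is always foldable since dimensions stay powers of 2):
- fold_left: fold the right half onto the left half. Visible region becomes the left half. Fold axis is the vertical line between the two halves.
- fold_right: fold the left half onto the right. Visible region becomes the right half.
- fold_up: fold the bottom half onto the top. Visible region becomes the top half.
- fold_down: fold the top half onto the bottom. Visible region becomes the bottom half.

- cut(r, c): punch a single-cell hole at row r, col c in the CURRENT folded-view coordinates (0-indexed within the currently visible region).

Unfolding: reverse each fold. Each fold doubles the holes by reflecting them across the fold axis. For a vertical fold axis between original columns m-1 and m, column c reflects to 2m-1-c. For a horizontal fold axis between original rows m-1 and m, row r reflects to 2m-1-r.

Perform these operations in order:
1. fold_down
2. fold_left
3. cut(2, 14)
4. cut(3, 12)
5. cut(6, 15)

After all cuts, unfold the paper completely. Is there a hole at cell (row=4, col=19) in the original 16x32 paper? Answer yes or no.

Op 1 fold_down: fold axis h@8; visible region now rows[8,16) x cols[0,32) = 8x32
Op 2 fold_left: fold axis v@16; visible region now rows[8,16) x cols[0,16) = 8x16
Op 3 cut(2, 14): punch at orig (10,14); cuts so far [(10, 14)]; region rows[8,16) x cols[0,16) = 8x16
Op 4 cut(3, 12): punch at orig (11,12); cuts so far [(10, 14), (11, 12)]; region rows[8,16) x cols[0,16) = 8x16
Op 5 cut(6, 15): punch at orig (14,15); cuts so far [(10, 14), (11, 12), (14, 15)]; region rows[8,16) x cols[0,16) = 8x16
Unfold 1 (reflect across v@16): 6 holes -> [(10, 14), (10, 17), (11, 12), (11, 19), (14, 15), (14, 16)]
Unfold 2 (reflect across h@8): 12 holes -> [(1, 15), (1, 16), (4, 12), (4, 19), (5, 14), (5, 17), (10, 14), (10, 17), (11, 12), (11, 19), (14, 15), (14, 16)]
Holes: [(1, 15), (1, 16), (4, 12), (4, 19), (5, 14), (5, 17), (10, 14), (10, 17), (11, 12), (11, 19), (14, 15), (14, 16)]

Answer: yes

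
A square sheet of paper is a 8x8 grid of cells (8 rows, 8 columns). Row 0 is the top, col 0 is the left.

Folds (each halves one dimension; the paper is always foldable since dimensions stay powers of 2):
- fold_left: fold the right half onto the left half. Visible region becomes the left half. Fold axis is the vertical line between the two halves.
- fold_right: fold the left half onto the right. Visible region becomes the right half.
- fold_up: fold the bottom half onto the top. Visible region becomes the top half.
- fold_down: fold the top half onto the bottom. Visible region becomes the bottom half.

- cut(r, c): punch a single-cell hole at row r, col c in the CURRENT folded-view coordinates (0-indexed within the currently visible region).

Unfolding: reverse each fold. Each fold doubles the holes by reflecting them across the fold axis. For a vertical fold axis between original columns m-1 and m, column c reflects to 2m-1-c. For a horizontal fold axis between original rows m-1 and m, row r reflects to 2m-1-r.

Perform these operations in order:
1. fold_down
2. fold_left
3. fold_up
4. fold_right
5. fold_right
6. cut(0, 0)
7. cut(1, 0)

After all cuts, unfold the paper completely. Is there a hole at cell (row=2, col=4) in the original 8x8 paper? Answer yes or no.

Answer: yes

Derivation:
Op 1 fold_down: fold axis h@4; visible region now rows[4,8) x cols[0,8) = 4x8
Op 2 fold_left: fold axis v@4; visible region now rows[4,8) x cols[0,4) = 4x4
Op 3 fold_up: fold axis h@6; visible region now rows[4,6) x cols[0,4) = 2x4
Op 4 fold_right: fold axis v@2; visible region now rows[4,6) x cols[2,4) = 2x2
Op 5 fold_right: fold axis v@3; visible region now rows[4,6) x cols[3,4) = 2x1
Op 6 cut(0, 0): punch at orig (4,3); cuts so far [(4, 3)]; region rows[4,6) x cols[3,4) = 2x1
Op 7 cut(1, 0): punch at orig (5,3); cuts so far [(4, 3), (5, 3)]; region rows[4,6) x cols[3,4) = 2x1
Unfold 1 (reflect across v@3): 4 holes -> [(4, 2), (4, 3), (5, 2), (5, 3)]
Unfold 2 (reflect across v@2): 8 holes -> [(4, 0), (4, 1), (4, 2), (4, 3), (5, 0), (5, 1), (5, 2), (5, 3)]
Unfold 3 (reflect across h@6): 16 holes -> [(4, 0), (4, 1), (4, 2), (4, 3), (5, 0), (5, 1), (5, 2), (5, 3), (6, 0), (6, 1), (6, 2), (6, 3), (7, 0), (7, 1), (7, 2), (7, 3)]
Unfold 4 (reflect across v@4): 32 holes -> [(4, 0), (4, 1), (4, 2), (4, 3), (4, 4), (4, 5), (4, 6), (4, 7), (5, 0), (5, 1), (5, 2), (5, 3), (5, 4), (5, 5), (5, 6), (5, 7), (6, 0), (6, 1), (6, 2), (6, 3), (6, 4), (6, 5), (6, 6), (6, 7), (7, 0), (7, 1), (7, 2), (7, 3), (7, 4), (7, 5), (7, 6), (7, 7)]
Unfold 5 (reflect across h@4): 64 holes -> [(0, 0), (0, 1), (0, 2), (0, 3), (0, 4), (0, 5), (0, 6), (0, 7), (1, 0), (1, 1), (1, 2), (1, 3), (1, 4), (1, 5), (1, 6), (1, 7), (2, 0), (2, 1), (2, 2), (2, 3), (2, 4), (2, 5), (2, 6), (2, 7), (3, 0), (3, 1), (3, 2), (3, 3), (3, 4), (3, 5), (3, 6), (3, 7), (4, 0), (4, 1), (4, 2), (4, 3), (4, 4), (4, 5), (4, 6), (4, 7), (5, 0), (5, 1), (5, 2), (5, 3), (5, 4), (5, 5), (5, 6), (5, 7), (6, 0), (6, 1), (6, 2), (6, 3), (6, 4), (6, 5), (6, 6), (6, 7), (7, 0), (7, 1), (7, 2), (7, 3), (7, 4), (7, 5), (7, 6), (7, 7)]
Holes: [(0, 0), (0, 1), (0, 2), (0, 3), (0, 4), (0, 5), (0, 6), (0, 7), (1, 0), (1, 1), (1, 2), (1, 3), (1, 4), (1, 5), (1, 6), (1, 7), (2, 0), (2, 1), (2, 2), (2, 3), (2, 4), (2, 5), (2, 6), (2, 7), (3, 0), (3, 1), (3, 2), (3, 3), (3, 4), (3, 5), (3, 6), (3, 7), (4, 0), (4, 1), (4, 2), (4, 3), (4, 4), (4, 5), (4, 6), (4, 7), (5, 0), (5, 1), (5, 2), (5, 3), (5, 4), (5, 5), (5, 6), (5, 7), (6, 0), (6, 1), (6, 2), (6, 3), (6, 4), (6, 5), (6, 6), (6, 7), (7, 0), (7, 1), (7, 2), (7, 3), (7, 4), (7, 5), (7, 6), (7, 7)]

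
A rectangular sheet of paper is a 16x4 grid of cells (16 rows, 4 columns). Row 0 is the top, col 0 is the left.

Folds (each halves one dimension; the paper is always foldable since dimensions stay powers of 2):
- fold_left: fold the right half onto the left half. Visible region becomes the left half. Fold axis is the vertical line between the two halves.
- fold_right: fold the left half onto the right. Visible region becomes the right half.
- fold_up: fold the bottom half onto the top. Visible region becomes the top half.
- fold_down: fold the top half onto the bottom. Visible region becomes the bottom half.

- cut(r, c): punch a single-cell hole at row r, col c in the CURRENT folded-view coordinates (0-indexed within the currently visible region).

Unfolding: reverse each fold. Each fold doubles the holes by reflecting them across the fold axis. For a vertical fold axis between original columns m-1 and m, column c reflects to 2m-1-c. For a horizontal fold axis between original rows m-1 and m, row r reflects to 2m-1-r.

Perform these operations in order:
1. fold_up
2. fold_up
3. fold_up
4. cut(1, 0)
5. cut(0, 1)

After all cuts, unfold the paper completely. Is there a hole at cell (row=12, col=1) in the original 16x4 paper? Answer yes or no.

Answer: yes

Derivation:
Op 1 fold_up: fold axis h@8; visible region now rows[0,8) x cols[0,4) = 8x4
Op 2 fold_up: fold axis h@4; visible region now rows[0,4) x cols[0,4) = 4x4
Op 3 fold_up: fold axis h@2; visible region now rows[0,2) x cols[0,4) = 2x4
Op 4 cut(1, 0): punch at orig (1,0); cuts so far [(1, 0)]; region rows[0,2) x cols[0,4) = 2x4
Op 5 cut(0, 1): punch at orig (0,1); cuts so far [(0, 1), (1, 0)]; region rows[0,2) x cols[0,4) = 2x4
Unfold 1 (reflect across h@2): 4 holes -> [(0, 1), (1, 0), (2, 0), (3, 1)]
Unfold 2 (reflect across h@4): 8 holes -> [(0, 1), (1, 0), (2, 0), (3, 1), (4, 1), (5, 0), (6, 0), (7, 1)]
Unfold 3 (reflect across h@8): 16 holes -> [(0, 1), (1, 0), (2, 0), (3, 1), (4, 1), (5, 0), (6, 0), (7, 1), (8, 1), (9, 0), (10, 0), (11, 1), (12, 1), (13, 0), (14, 0), (15, 1)]
Holes: [(0, 1), (1, 0), (2, 0), (3, 1), (4, 1), (5, 0), (6, 0), (7, 1), (8, 1), (9, 0), (10, 0), (11, 1), (12, 1), (13, 0), (14, 0), (15, 1)]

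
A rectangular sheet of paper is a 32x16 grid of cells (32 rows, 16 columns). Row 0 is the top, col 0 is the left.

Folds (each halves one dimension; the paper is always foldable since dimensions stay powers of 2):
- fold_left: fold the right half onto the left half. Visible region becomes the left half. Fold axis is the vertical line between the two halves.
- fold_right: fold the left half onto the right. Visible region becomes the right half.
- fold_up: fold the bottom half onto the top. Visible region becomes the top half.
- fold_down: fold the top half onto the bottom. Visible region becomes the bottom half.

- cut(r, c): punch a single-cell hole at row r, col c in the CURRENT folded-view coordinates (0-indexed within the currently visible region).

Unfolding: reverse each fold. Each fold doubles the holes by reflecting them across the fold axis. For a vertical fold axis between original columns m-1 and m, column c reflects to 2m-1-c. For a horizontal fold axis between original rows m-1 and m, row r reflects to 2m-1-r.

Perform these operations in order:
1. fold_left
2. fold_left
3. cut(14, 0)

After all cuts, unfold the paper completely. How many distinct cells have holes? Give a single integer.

Answer: 4

Derivation:
Op 1 fold_left: fold axis v@8; visible region now rows[0,32) x cols[0,8) = 32x8
Op 2 fold_left: fold axis v@4; visible region now rows[0,32) x cols[0,4) = 32x4
Op 3 cut(14, 0): punch at orig (14,0); cuts so far [(14, 0)]; region rows[0,32) x cols[0,4) = 32x4
Unfold 1 (reflect across v@4): 2 holes -> [(14, 0), (14, 7)]
Unfold 2 (reflect across v@8): 4 holes -> [(14, 0), (14, 7), (14, 8), (14, 15)]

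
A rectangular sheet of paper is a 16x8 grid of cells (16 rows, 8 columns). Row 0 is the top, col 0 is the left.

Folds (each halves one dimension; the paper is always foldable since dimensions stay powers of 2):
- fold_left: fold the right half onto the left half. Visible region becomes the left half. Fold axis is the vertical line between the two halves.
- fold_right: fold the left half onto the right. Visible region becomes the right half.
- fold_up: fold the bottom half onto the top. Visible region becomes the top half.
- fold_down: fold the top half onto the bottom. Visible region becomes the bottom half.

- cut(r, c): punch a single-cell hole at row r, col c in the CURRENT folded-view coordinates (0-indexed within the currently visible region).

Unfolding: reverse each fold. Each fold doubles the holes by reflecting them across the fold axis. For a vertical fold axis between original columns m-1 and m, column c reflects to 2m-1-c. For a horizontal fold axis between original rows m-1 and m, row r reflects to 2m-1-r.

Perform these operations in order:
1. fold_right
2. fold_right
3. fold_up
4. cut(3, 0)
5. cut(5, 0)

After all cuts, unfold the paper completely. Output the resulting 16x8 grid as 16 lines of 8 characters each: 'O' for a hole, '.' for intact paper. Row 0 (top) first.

Op 1 fold_right: fold axis v@4; visible region now rows[0,16) x cols[4,8) = 16x4
Op 2 fold_right: fold axis v@6; visible region now rows[0,16) x cols[6,8) = 16x2
Op 3 fold_up: fold axis h@8; visible region now rows[0,8) x cols[6,8) = 8x2
Op 4 cut(3, 0): punch at orig (3,6); cuts so far [(3, 6)]; region rows[0,8) x cols[6,8) = 8x2
Op 5 cut(5, 0): punch at orig (5,6); cuts so far [(3, 6), (5, 6)]; region rows[0,8) x cols[6,8) = 8x2
Unfold 1 (reflect across h@8): 4 holes -> [(3, 6), (5, 6), (10, 6), (12, 6)]
Unfold 2 (reflect across v@6): 8 holes -> [(3, 5), (3, 6), (5, 5), (5, 6), (10, 5), (10, 6), (12, 5), (12, 6)]
Unfold 3 (reflect across v@4): 16 holes -> [(3, 1), (3, 2), (3, 5), (3, 6), (5, 1), (5, 2), (5, 5), (5, 6), (10, 1), (10, 2), (10, 5), (10, 6), (12, 1), (12, 2), (12, 5), (12, 6)]

Answer: ........
........
........
.OO..OO.
........
.OO..OO.
........
........
........
........
.OO..OO.
........
.OO..OO.
........
........
........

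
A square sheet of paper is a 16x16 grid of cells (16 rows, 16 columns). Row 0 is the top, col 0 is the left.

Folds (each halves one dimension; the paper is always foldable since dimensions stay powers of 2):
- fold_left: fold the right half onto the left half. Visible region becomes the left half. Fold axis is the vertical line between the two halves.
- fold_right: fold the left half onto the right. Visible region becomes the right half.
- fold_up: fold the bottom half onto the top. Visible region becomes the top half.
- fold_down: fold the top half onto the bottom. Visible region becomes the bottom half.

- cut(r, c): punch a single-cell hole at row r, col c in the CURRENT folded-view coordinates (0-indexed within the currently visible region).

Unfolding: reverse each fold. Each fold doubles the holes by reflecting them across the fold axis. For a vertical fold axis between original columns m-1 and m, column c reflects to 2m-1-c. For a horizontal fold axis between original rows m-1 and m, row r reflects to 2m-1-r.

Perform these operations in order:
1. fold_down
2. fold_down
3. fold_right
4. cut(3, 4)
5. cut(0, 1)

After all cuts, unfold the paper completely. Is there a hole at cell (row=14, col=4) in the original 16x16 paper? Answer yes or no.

Answer: no

Derivation:
Op 1 fold_down: fold axis h@8; visible region now rows[8,16) x cols[0,16) = 8x16
Op 2 fold_down: fold axis h@12; visible region now rows[12,16) x cols[0,16) = 4x16
Op 3 fold_right: fold axis v@8; visible region now rows[12,16) x cols[8,16) = 4x8
Op 4 cut(3, 4): punch at orig (15,12); cuts so far [(15, 12)]; region rows[12,16) x cols[8,16) = 4x8
Op 5 cut(0, 1): punch at orig (12,9); cuts so far [(12, 9), (15, 12)]; region rows[12,16) x cols[8,16) = 4x8
Unfold 1 (reflect across v@8): 4 holes -> [(12, 6), (12, 9), (15, 3), (15, 12)]
Unfold 2 (reflect across h@12): 8 holes -> [(8, 3), (8, 12), (11, 6), (11, 9), (12, 6), (12, 9), (15, 3), (15, 12)]
Unfold 3 (reflect across h@8): 16 holes -> [(0, 3), (0, 12), (3, 6), (3, 9), (4, 6), (4, 9), (7, 3), (7, 12), (8, 3), (8, 12), (11, 6), (11, 9), (12, 6), (12, 9), (15, 3), (15, 12)]
Holes: [(0, 3), (0, 12), (3, 6), (3, 9), (4, 6), (4, 9), (7, 3), (7, 12), (8, 3), (8, 12), (11, 6), (11, 9), (12, 6), (12, 9), (15, 3), (15, 12)]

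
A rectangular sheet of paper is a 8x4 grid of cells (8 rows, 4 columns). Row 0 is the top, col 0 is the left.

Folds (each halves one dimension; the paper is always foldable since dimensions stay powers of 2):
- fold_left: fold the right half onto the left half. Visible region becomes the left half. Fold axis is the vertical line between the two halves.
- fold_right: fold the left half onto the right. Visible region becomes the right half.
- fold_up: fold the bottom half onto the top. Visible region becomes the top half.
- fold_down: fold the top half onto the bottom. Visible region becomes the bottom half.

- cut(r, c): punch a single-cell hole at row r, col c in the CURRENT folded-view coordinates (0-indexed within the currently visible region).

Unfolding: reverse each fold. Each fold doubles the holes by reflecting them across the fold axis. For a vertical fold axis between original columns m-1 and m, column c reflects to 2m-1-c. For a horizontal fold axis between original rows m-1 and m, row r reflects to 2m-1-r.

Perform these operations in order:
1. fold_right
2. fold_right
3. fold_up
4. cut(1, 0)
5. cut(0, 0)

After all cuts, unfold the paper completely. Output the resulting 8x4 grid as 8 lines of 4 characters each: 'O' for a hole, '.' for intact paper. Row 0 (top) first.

Answer: OOOO
OOOO
....
....
....
....
OOOO
OOOO

Derivation:
Op 1 fold_right: fold axis v@2; visible region now rows[0,8) x cols[2,4) = 8x2
Op 2 fold_right: fold axis v@3; visible region now rows[0,8) x cols[3,4) = 8x1
Op 3 fold_up: fold axis h@4; visible region now rows[0,4) x cols[3,4) = 4x1
Op 4 cut(1, 0): punch at orig (1,3); cuts so far [(1, 3)]; region rows[0,4) x cols[3,4) = 4x1
Op 5 cut(0, 0): punch at orig (0,3); cuts so far [(0, 3), (1, 3)]; region rows[0,4) x cols[3,4) = 4x1
Unfold 1 (reflect across h@4): 4 holes -> [(0, 3), (1, 3), (6, 3), (7, 3)]
Unfold 2 (reflect across v@3): 8 holes -> [(0, 2), (0, 3), (1, 2), (1, 3), (6, 2), (6, 3), (7, 2), (7, 3)]
Unfold 3 (reflect across v@2): 16 holes -> [(0, 0), (0, 1), (0, 2), (0, 3), (1, 0), (1, 1), (1, 2), (1, 3), (6, 0), (6, 1), (6, 2), (6, 3), (7, 0), (7, 1), (7, 2), (7, 3)]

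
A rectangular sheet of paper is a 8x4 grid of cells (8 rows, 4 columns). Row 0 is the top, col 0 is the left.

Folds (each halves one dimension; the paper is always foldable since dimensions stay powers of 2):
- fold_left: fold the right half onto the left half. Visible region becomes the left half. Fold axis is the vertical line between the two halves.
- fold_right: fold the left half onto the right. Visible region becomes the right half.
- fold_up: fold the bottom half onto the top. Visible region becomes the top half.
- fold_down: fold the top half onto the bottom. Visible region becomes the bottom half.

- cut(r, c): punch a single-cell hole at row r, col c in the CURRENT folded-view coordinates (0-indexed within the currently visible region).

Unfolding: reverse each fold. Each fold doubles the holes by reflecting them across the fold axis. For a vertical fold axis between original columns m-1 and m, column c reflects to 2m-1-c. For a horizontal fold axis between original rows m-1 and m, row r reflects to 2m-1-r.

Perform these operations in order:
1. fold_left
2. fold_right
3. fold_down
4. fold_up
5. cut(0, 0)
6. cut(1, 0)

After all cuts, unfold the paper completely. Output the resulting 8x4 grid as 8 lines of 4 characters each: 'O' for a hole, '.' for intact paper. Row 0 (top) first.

Op 1 fold_left: fold axis v@2; visible region now rows[0,8) x cols[0,2) = 8x2
Op 2 fold_right: fold axis v@1; visible region now rows[0,8) x cols[1,2) = 8x1
Op 3 fold_down: fold axis h@4; visible region now rows[4,8) x cols[1,2) = 4x1
Op 4 fold_up: fold axis h@6; visible region now rows[4,6) x cols[1,2) = 2x1
Op 5 cut(0, 0): punch at orig (4,1); cuts so far [(4, 1)]; region rows[4,6) x cols[1,2) = 2x1
Op 6 cut(1, 0): punch at orig (5,1); cuts so far [(4, 1), (5, 1)]; region rows[4,6) x cols[1,2) = 2x1
Unfold 1 (reflect across h@6): 4 holes -> [(4, 1), (5, 1), (6, 1), (7, 1)]
Unfold 2 (reflect across h@4): 8 holes -> [(0, 1), (1, 1), (2, 1), (3, 1), (4, 1), (5, 1), (6, 1), (7, 1)]
Unfold 3 (reflect across v@1): 16 holes -> [(0, 0), (0, 1), (1, 0), (1, 1), (2, 0), (2, 1), (3, 0), (3, 1), (4, 0), (4, 1), (5, 0), (5, 1), (6, 0), (6, 1), (7, 0), (7, 1)]
Unfold 4 (reflect across v@2): 32 holes -> [(0, 0), (0, 1), (0, 2), (0, 3), (1, 0), (1, 1), (1, 2), (1, 3), (2, 0), (2, 1), (2, 2), (2, 3), (3, 0), (3, 1), (3, 2), (3, 3), (4, 0), (4, 1), (4, 2), (4, 3), (5, 0), (5, 1), (5, 2), (5, 3), (6, 0), (6, 1), (6, 2), (6, 3), (7, 0), (7, 1), (7, 2), (7, 3)]

Answer: OOOO
OOOO
OOOO
OOOO
OOOO
OOOO
OOOO
OOOO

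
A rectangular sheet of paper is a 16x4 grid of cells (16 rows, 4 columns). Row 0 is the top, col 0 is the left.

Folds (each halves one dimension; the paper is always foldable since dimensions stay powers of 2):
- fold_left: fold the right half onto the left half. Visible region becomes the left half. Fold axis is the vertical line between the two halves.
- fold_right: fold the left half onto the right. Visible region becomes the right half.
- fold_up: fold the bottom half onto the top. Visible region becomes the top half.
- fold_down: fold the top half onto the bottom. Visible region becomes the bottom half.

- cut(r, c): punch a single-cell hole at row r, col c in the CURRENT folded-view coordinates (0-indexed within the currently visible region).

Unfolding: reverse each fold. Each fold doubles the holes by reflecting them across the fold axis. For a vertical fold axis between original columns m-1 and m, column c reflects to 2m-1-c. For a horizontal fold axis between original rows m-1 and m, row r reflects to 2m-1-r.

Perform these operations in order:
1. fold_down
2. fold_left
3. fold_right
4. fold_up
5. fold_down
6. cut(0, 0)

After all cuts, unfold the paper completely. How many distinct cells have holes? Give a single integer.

Op 1 fold_down: fold axis h@8; visible region now rows[8,16) x cols[0,4) = 8x4
Op 2 fold_left: fold axis v@2; visible region now rows[8,16) x cols[0,2) = 8x2
Op 3 fold_right: fold axis v@1; visible region now rows[8,16) x cols[1,2) = 8x1
Op 4 fold_up: fold axis h@12; visible region now rows[8,12) x cols[1,2) = 4x1
Op 5 fold_down: fold axis h@10; visible region now rows[10,12) x cols[1,2) = 2x1
Op 6 cut(0, 0): punch at orig (10,1); cuts so far [(10, 1)]; region rows[10,12) x cols[1,2) = 2x1
Unfold 1 (reflect across h@10): 2 holes -> [(9, 1), (10, 1)]
Unfold 2 (reflect across h@12): 4 holes -> [(9, 1), (10, 1), (13, 1), (14, 1)]
Unfold 3 (reflect across v@1): 8 holes -> [(9, 0), (9, 1), (10, 0), (10, 1), (13, 0), (13, 1), (14, 0), (14, 1)]
Unfold 4 (reflect across v@2): 16 holes -> [(9, 0), (9, 1), (9, 2), (9, 3), (10, 0), (10, 1), (10, 2), (10, 3), (13, 0), (13, 1), (13, 2), (13, 3), (14, 0), (14, 1), (14, 2), (14, 3)]
Unfold 5 (reflect across h@8): 32 holes -> [(1, 0), (1, 1), (1, 2), (1, 3), (2, 0), (2, 1), (2, 2), (2, 3), (5, 0), (5, 1), (5, 2), (5, 3), (6, 0), (6, 1), (6, 2), (6, 3), (9, 0), (9, 1), (9, 2), (9, 3), (10, 0), (10, 1), (10, 2), (10, 3), (13, 0), (13, 1), (13, 2), (13, 3), (14, 0), (14, 1), (14, 2), (14, 3)]

Answer: 32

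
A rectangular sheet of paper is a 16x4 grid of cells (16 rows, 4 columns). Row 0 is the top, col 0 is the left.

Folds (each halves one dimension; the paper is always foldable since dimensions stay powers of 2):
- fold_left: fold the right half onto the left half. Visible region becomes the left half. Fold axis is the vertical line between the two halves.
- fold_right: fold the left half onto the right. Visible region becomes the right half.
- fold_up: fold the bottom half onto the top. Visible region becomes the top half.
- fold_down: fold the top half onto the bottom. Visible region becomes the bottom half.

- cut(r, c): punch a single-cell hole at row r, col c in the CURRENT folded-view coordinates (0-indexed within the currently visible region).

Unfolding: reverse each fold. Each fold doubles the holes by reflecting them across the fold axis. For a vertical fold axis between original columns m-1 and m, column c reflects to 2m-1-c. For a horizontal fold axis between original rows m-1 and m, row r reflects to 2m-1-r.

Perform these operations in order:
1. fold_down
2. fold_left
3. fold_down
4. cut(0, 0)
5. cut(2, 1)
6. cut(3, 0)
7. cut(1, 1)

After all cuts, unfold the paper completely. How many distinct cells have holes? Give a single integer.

Answer: 32

Derivation:
Op 1 fold_down: fold axis h@8; visible region now rows[8,16) x cols[0,4) = 8x4
Op 2 fold_left: fold axis v@2; visible region now rows[8,16) x cols[0,2) = 8x2
Op 3 fold_down: fold axis h@12; visible region now rows[12,16) x cols[0,2) = 4x2
Op 4 cut(0, 0): punch at orig (12,0); cuts so far [(12, 0)]; region rows[12,16) x cols[0,2) = 4x2
Op 5 cut(2, 1): punch at orig (14,1); cuts so far [(12, 0), (14, 1)]; region rows[12,16) x cols[0,2) = 4x2
Op 6 cut(3, 0): punch at orig (15,0); cuts so far [(12, 0), (14, 1), (15, 0)]; region rows[12,16) x cols[0,2) = 4x2
Op 7 cut(1, 1): punch at orig (13,1); cuts so far [(12, 0), (13, 1), (14, 1), (15, 0)]; region rows[12,16) x cols[0,2) = 4x2
Unfold 1 (reflect across h@12): 8 holes -> [(8, 0), (9, 1), (10, 1), (11, 0), (12, 0), (13, 1), (14, 1), (15, 0)]
Unfold 2 (reflect across v@2): 16 holes -> [(8, 0), (8, 3), (9, 1), (9, 2), (10, 1), (10, 2), (11, 0), (11, 3), (12, 0), (12, 3), (13, 1), (13, 2), (14, 1), (14, 2), (15, 0), (15, 3)]
Unfold 3 (reflect across h@8): 32 holes -> [(0, 0), (0, 3), (1, 1), (1, 2), (2, 1), (2, 2), (3, 0), (3, 3), (4, 0), (4, 3), (5, 1), (5, 2), (6, 1), (6, 2), (7, 0), (7, 3), (8, 0), (8, 3), (9, 1), (9, 2), (10, 1), (10, 2), (11, 0), (11, 3), (12, 0), (12, 3), (13, 1), (13, 2), (14, 1), (14, 2), (15, 0), (15, 3)]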